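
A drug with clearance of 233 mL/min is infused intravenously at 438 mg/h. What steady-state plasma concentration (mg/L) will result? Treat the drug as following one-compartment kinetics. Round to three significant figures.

CL = 233 mL/min = 233 × 0.06 = 13.98 L/h
Css = rate / CL = 438 / 13.98 = 31.33 mg/L

31.3 mg/L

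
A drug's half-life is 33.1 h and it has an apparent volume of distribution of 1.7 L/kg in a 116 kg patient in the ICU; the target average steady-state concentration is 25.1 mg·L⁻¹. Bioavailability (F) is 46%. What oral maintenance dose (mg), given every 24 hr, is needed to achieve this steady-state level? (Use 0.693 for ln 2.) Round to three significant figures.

Vd = 1.7 L/kg × 116 kg = 197.2 L
CL = 0.693 × Vd / t½ = 0.693 × 197.2 / 33.1 = 4.129 L/h
D = CL × Css × τ / F = 4.129 × 25.1 × 24 / 0.46 = 5407 mg

5410 mg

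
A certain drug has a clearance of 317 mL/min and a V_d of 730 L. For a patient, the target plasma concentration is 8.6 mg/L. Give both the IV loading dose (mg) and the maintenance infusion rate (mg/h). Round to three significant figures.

Loading: fill Vd to C_target → 730.0 L × 8.6 mg/L = 6278 mg
CL = 317 mL/min = 317 × 0.06 = 19.02 L/h
Maintenance infusion rate = CL × Css = 19.02 × 8.6 = 163.6 mg/h

(a) 6280 mg; (b) 164 mg/h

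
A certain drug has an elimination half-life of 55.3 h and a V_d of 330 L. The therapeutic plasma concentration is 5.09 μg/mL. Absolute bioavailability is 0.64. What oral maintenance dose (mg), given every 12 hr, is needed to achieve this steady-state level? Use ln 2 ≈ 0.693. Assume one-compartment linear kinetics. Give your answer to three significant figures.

395 mg

CL = ln 2 · Vd / t½ = 0.693 × 330.0 / 55.3 = 4.135 L/h
D = CL × Css × τ / F = 4.135 × 5.09 × 12 / 0.64 = 394.6 mg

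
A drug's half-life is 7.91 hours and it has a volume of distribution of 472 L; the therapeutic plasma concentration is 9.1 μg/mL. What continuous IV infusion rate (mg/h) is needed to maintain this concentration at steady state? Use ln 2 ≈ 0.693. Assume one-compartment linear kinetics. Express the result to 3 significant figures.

376 mg/h

CL = ln 2 · Vd / t½ = 0.693 × 472.0 / 7.91 = 41.35 L/h
Infusion rate = CL × Css = 41.35 × 9.1 = 376.3 mg/h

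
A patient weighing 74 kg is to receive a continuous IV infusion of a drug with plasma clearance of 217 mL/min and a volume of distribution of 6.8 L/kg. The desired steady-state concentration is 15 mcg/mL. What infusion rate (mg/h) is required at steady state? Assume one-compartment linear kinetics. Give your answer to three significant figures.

Convert clearance: 217 mL/min × 60 min/h ÷ 1000 mL/L = 13.02 L/h
R₀ = 13.02 × 15 = 195.3 mg/h

195 mg/h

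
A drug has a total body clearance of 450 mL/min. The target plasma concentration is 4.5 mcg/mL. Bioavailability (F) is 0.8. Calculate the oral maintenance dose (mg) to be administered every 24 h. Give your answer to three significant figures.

CL = 450 mL/min × 60/1000 = 27.00 L/h
At steady state, dose per interval replaces the amount cleared in that interval: F·D/τ = CL·Css.
D = CL × Css × τ / F = 27.00 × 4.5 × 24 / 0.8 = 3645 mg

3650 mg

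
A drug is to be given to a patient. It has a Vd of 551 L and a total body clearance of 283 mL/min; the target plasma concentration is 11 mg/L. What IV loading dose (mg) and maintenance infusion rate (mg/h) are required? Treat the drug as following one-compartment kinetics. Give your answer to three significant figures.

(a) 6060 mg; (b) 187 mg/h

Loading dose = Vd × C = 551.0 × 11 = 6061 mg
CL = 283 mL/min × 60/1000 = 16.98 L/h
Maintenance infusion rate = CL × Css = 16.98 × 11 = 186.8 mg/h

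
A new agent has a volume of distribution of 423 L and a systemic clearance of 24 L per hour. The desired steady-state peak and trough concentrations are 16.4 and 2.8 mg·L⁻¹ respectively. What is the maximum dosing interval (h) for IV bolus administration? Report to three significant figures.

31.2 h

k = CL / Vd = 24.00 / 423.0 = 0.05674 h⁻¹
Between IV bolus doses, concentration decays as C = C₀·e^(−kτ), so C_peak/C_trough = e^(kτ).
τ_max = ln(C_peak/C_trough) / k = ln(16.4/2.8) / 0.05674 = 1.768 / 0.05674 = 31.16 h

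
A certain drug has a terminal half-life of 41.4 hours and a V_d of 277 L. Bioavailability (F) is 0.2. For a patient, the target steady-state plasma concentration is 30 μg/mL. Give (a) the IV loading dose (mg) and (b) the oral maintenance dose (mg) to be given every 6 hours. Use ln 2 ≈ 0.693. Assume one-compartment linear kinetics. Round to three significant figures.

LD = Vd × C = 277.0 × 30 = 8310 mg
CL = 0.693 × Vd / t½ = 0.693 × 277.0 / 41.4 = 4.637 L/h
D = CL × Css × τ / F = 4.637 × 30 × 6 / 0.2 = 4173 mg

(a) 8310 mg; (b) 4170 mg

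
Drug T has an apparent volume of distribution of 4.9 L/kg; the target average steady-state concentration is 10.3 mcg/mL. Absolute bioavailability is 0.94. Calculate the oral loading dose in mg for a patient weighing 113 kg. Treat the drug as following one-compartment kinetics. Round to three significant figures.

Vd = 4.9 L/kg × 113 kg = 553.7 L
The loading dose fills Vd to the target concentration.
LD = Vd × C / F = 553.7 × 10.30 / 0.94 = 6067 mg

6070 mg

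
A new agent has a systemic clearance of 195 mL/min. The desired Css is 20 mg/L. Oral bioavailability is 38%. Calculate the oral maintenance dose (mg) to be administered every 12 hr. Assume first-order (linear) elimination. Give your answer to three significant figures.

CL = 195 mL/min = 195 × 0.06 = 11.70 L/h
D = CL × Css × τ / F = 11.70 × 20 × 12 / 0.38 = 7389 mg

7390 mg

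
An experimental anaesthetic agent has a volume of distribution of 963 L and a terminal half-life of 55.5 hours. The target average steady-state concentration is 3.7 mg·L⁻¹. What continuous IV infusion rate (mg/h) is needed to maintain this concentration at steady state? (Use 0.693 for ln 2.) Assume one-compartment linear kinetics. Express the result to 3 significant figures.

CL = 0.693 × Vd / t½ = 0.693 × 963.0 / 55.5 = 12.02 L/h
Infusion rate = CL × Css = 12.02 × 3.7 = 44.47 mg/h

44.5 mg/h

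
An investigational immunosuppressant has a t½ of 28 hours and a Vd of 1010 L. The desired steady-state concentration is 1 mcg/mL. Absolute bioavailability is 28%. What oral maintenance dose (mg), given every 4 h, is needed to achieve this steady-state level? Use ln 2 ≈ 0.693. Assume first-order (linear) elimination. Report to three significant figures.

357 mg

k = 0.693/28 = 0.02475 h⁻¹, so CL = k·Vd = 0.02475 × 1010 = 25.00 L/h
D = CL × Css × τ / F = 25.00 × 1 × 4 / 0.28 = 357.1 mg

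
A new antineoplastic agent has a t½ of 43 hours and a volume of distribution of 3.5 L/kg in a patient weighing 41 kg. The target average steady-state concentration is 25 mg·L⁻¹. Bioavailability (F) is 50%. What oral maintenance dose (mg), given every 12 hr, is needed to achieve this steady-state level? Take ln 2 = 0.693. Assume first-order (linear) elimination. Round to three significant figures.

1390 mg

Vd(total) = 41 kg × 3.5 L/kg = 143.5 L
k = 0.693/43 = 0.01612 h⁻¹, so CL = k·Vd = 0.01612 × 143.5 = 2.313 L/h
D = CL × Css × τ / F = 2.313 × 25 × 12 / 0.5 = 1388 mg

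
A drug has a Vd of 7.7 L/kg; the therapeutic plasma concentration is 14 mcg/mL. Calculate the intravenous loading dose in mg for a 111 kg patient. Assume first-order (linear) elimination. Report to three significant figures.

Vd(total) = 111 kg × 7.7 L/kg = 854.7 L
LD = Vd × C = 854.7 × 14.00 = 11970 mg

12000 mg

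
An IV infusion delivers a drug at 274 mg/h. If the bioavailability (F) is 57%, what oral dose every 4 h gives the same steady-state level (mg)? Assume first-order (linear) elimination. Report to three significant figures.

To maintain the same Css, the systemic dosing rate must be unchanged: F·D/τ = infusion rate.
D = rate × τ / F = 274 × 4 / 0.57 = 1923 mg

1920 mg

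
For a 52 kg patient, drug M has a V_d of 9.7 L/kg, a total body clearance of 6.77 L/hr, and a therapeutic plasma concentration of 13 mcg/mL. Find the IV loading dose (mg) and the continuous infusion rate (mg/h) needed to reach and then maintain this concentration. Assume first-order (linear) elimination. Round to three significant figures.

Vd(total) = 52 kg × 9.7 L/kg = 504.4 L
Loading: fill Vd to C_target → 504.4 L × 13 mg/L = 6557 mg
Maintenance: replace elimination → rate = CL × Css = 6.770 × 13 = 88.01 mg/h

(a) 6560 mg; (b) 88.0 mg/h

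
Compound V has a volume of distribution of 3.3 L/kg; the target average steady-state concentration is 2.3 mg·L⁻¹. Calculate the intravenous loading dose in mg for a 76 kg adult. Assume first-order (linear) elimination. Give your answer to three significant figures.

Total Vd = 3.3 × 76 = 250.8 L
LD = Vd × C = 250.8 × 2.300 = 576.8 mg

577 mg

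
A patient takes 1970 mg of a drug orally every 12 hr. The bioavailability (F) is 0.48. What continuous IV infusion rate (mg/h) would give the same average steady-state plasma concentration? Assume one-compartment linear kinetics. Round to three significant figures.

Equivalent systemic input: infusion rate = F·D/τ.
Rate = 0.48 × 1970 / 12 = 78.80 mg/h

78.8 mg/h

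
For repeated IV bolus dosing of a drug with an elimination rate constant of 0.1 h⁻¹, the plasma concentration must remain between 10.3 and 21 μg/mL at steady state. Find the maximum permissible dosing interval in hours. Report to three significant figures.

7.12 h

Between IV bolus doses, concentration decays as C = C₀·e^(−kτ), so C_peak/C_trough = e^(kτ).
τ_max = ln(C_peak/C_trough) / k = ln(21/10.3) / 0.1000 = 0.7124 / 0.1000 = 7.124 h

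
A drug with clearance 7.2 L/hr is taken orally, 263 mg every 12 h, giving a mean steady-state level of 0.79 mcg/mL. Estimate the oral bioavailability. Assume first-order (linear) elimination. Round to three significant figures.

0.260

F·D/τ = CL·Css at steady state → F = CL·Css·τ / D.
F = 7.2 × 0.79 × 12 / 263 = 0.260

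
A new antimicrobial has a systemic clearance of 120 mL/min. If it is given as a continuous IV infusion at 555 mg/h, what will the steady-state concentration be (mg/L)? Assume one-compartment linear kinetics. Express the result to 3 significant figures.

CL = 120 mL/min = 120 × 0.06 = 7.200 L/h
Css = rate / CL = 555 / 7.200 = 77.08 mg/L

77.1 mg/L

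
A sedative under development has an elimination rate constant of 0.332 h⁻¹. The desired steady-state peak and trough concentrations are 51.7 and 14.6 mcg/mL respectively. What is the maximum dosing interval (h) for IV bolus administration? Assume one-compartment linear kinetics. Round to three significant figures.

3.81 h

Between IV bolus doses, concentration decays as C = C₀·e^(−kτ), so C_peak/C_trough = e^(kτ).
τ_max = ln(C_peak/C_trough) / k = ln(51.7/14.6) / 0.3320 = 1.264 / 0.3320 = 3.807 h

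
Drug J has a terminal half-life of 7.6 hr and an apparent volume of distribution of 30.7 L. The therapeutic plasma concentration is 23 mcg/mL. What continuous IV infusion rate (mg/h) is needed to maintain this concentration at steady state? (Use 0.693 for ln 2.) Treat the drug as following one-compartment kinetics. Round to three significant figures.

k = 0.693/7.6 = 0.09118 h⁻¹, so CL = k·Vd = 0.09118 × 30.70 = 2.799 L/h
Infusion rate = CL × Css = 2.799 × 23 = 64.38 mg/h

64.4 mg/h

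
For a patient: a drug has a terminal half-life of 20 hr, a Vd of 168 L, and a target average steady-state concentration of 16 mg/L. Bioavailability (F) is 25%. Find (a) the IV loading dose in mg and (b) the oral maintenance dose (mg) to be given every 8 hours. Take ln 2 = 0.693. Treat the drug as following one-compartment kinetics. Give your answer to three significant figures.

(a) 2690 mg; (b) 2980 mg

LD = Vd × C = 168.0 × 16 = 2688 mg
CL = 0.693 × Vd / t½ = 0.693 × 168.0 / 20 = 5.821 L/h
D = CL × Css × τ / F = 5.821 × 16 × 8 / 0.25 = 2980 mg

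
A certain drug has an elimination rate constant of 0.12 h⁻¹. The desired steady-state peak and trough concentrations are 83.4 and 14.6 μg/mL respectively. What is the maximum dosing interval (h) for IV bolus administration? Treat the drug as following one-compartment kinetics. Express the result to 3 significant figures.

14.5 h

Between IV bolus doses, concentration decays as C = C₀·e^(−kτ), so C_peak/C_trough = e^(kτ).
τ_max = ln(C_peak/C_trough) / k = ln(83.4/14.6) / 0.1200 = 1.743 / 0.1200 = 14.53 h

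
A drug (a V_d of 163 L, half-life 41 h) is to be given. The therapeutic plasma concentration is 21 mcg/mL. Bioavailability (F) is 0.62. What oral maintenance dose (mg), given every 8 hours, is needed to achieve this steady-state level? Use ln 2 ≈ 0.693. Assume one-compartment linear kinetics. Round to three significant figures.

747 mg

k = 0.693/41 = 0.01690 h⁻¹, so CL = k·Vd = 0.01690 × 163.0 = 2.755 L/h
D = CL × Css × τ / F = 2.755 × 21 × 8 / 0.62 = 746.5 mg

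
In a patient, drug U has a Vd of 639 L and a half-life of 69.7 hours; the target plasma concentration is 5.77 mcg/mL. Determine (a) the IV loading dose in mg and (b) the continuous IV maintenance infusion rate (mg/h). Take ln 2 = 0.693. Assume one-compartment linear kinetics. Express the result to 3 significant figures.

LD = Vd × C = 639.0 × 5.77 = 3687 mg
CL = 0.693 × Vd / t½ = 0.693 × 639.0 / 69.7 = 6.353 L/h
Infusion rate = CL × Css = 6.353 × 5.77 = 36.66 mg/h

(a) 3690 mg; (b) 36.7 mg/h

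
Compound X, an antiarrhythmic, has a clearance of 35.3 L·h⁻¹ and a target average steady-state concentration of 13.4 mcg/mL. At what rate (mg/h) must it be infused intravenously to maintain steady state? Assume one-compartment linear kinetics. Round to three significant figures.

Rate = CL × Css = 35.30 × 13.4 = 473.0 mg/h

473 mg/h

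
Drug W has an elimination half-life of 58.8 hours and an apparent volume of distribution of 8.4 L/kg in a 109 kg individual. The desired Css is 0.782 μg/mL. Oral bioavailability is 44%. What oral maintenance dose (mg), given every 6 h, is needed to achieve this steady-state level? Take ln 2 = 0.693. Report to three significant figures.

115 mg

Vd = 8.4 L/kg × 109 kg = 915.6 L
k = 0.693/58.8 = 0.01179 h⁻¹, so CL = k·Vd = 0.01179 × 915.6 = 10.79 L/h
D = CL × Css × τ / F = 10.79 × 0.782 × 6 / 0.44 = 115.1 mg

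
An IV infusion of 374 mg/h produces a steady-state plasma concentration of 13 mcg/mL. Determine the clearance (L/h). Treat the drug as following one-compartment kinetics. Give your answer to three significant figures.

28.8 L/h

At steady state, infusion rate = CL × Css, so CL = rate / Css.
CL = 374 / 13 = 28.77 L/h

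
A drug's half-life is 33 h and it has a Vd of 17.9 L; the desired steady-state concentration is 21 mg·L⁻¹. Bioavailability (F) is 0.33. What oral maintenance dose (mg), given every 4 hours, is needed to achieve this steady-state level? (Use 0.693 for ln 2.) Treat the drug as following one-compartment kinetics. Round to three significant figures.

95.7 mg

CL = ln 2 · Vd / t½ = 0.693 × 17.90 / 33 = 0.3759 L/h
D = CL × Css × τ / F = 0.3759 × 21 × 4 / 0.33 = 95.68 mg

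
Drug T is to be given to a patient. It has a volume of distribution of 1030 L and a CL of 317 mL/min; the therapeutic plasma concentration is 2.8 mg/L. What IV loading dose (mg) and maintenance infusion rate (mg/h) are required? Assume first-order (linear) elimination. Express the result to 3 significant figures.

(a) 2880 mg; (b) 53.3 mg/h

Loading: fill Vd to C_target → 1030 L × 2.8 mg/L = 2884 mg
CL = 317 mL/min = 317 × 0.06 = 19.02 L/h
Maintenance infusion rate = CL × Css = 19.02 × 2.8 = 53.26 mg/h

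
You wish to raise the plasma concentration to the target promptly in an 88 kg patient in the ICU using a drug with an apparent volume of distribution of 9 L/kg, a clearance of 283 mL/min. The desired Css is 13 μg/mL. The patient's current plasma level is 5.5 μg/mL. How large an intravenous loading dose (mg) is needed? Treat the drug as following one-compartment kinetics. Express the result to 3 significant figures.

5940 mg

Vd(total) = 88 kg × 9 L/kg = 792.0 L
LD is governed by Vd — clearance does not enter the loading-dose calculation.
Concentration deficit ΔC = 13 − 5.5 = 7.500 mg/L
LD = Vd × ΔC = 792.0 × 7.500 = 5940 mg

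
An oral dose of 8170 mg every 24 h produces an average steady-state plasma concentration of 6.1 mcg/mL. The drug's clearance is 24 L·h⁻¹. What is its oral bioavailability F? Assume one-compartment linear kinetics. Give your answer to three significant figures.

F·D/τ = CL·Css at steady state → F = CL·Css·τ / D.
F = 24 × 6.1 × 24 / 8170 = 0.430

0.430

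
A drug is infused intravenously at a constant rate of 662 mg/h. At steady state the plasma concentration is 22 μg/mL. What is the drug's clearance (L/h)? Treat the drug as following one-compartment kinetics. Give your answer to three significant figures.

At steady state, infusion rate = CL × Css, so CL = rate / Css.
CL = 662 / 22 = 30.09 L/h

30.1 L/h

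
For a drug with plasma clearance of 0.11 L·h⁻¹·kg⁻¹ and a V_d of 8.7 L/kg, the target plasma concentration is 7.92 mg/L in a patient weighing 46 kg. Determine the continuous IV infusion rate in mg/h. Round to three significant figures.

CL = 0.11 L·h⁻¹·kg⁻¹ × 46 kg = 5.060 L/h
Rate = CL × Css = 5.060 × 7.92 = 40.08 mg/h

40.1 mg/h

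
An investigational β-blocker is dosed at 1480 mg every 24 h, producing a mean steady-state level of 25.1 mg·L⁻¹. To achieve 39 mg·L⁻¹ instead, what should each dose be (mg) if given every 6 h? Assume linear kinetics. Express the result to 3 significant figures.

For first-order elimination, Css ∝ F·D/(CL·τ); F and CL are unchanged, so Css ∝ D/τ.
D₂ = D₁ × (Css,target / Css,current) × (τ₂/τ₁) = 1480 × (39/25.1) × (6/24) = 574.9 mg

575 mg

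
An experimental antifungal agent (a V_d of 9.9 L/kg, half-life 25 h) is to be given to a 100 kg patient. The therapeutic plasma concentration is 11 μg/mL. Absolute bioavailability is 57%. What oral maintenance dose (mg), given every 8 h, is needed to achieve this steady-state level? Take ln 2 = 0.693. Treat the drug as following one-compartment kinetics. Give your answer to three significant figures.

Total Vd = 9.9 × 100 = 990.0 L
k = 0.693/25 = 0.02772 h⁻¹, so CL = k·Vd = 0.02772 × 990.0 = 27.44 L/h
D = CL × Css × τ / F = 27.44 × 11 × 8 / 0.57 = 4236 mg

4240 mg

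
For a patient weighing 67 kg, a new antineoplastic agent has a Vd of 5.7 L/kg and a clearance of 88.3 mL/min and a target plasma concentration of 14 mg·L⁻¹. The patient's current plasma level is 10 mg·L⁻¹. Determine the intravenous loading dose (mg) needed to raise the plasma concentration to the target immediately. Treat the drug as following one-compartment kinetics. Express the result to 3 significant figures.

1530 mg

Vd(total) = 67 kg × 5.7 L/kg = 381.9 L
Concentration deficit ΔC = 14 − 10 = 4.000 mg/L
LD = Vd × ΔC = 381.9 × 4.000 = 1528 mg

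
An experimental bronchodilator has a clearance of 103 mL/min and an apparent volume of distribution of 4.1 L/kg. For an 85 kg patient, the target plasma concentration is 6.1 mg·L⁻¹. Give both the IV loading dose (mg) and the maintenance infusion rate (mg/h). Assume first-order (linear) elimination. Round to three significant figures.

Vd = 4.1 L/kg × 85 kg = 348.5 L
LD = Vd · C_target = 348.5 × 6.1 = 2126 mg
CL = 103 mL/min × 60/1000 = 6.180 L/h
Maintenance: replace elimination → rate = CL × Css = 6.180 × 6.1 = 37.70 mg/h

(a) 2130 mg; (b) 37.7 mg/h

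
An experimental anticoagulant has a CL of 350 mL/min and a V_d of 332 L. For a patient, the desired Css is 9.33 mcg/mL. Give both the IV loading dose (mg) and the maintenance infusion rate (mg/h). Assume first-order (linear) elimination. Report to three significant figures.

LD = Vd · C_target = 332.0 × 9.33 = 3098 mg
Convert clearance: 350 mL/min × 60 min/h ÷ 1000 mL/L = 21.00 L/h
Maintenance: replace elimination → rate = CL × Css = 21.00 × 9.33 = 195.9 mg/h

(a) 3100 mg; (b) 196 mg/h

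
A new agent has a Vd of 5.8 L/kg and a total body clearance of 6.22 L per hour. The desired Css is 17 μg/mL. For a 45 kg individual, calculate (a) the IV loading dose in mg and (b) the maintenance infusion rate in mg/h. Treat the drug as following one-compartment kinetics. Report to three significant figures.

Vd = 5.8 L/kg × 45 kg = 261.0 L
Loading: fill Vd to C_target → 261.0 L × 17 mg/L = 4437 mg
Maintenance infusion rate = CL × Css = 6.220 × 17 = 105.7 mg/h

(a) 4440 mg; (b) 106 mg/h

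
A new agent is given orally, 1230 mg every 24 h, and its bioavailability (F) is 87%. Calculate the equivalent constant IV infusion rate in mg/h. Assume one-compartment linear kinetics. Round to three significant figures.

44.6 mg/h

Equivalent systemic input: infusion rate = F·D/τ.
Rate = 0.87 × 1230 / 24 = 44.59 mg/h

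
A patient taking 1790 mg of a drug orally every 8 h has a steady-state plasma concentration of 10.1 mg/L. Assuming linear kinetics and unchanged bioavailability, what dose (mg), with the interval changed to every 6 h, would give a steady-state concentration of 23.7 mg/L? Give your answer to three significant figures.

3150 mg

With linear kinetics, Css is proportional to dose rate (D/τ) at fixed clearance.
D₂ = D₁ × (Css,target / Css,current) × (τ₂/τ₁) = 1790 × (23.7/10.1) × (6/8) = 3150 mg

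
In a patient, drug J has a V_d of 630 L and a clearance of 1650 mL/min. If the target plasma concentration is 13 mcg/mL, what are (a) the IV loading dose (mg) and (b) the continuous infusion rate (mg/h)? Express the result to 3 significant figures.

LD = Vd · C_target = 630.0 × 13 = 8190 mg
Convert clearance: 1650 mL/min × 60 min/h ÷ 1000 mL/L = 99.00 L/h
Infusion rate = 99.00 L/h × 13 mg/L = 1287 mg/h

(a) 8190 mg; (b) 1290 mg/h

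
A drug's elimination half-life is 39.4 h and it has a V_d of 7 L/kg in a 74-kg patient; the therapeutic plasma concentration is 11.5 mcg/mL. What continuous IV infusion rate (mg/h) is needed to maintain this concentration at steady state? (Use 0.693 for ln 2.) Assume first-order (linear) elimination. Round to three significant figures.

105 mg/h

Vd(total) = 74 kg × 7 L/kg = 518.0 L
k = 0.693/39.4 = 0.01759 h⁻¹, so CL = k·Vd = 0.01759 × 518.0 = 9.112 L/h
Infusion rate = CL × Css = 9.112 × 11.5 = 104.8 mg/h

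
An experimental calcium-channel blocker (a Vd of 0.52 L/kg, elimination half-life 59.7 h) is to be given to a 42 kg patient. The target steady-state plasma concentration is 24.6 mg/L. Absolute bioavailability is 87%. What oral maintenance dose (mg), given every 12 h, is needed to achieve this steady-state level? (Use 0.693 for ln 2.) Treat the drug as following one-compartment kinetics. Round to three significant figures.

86.0 mg

Vd = 0.52 L/kg × 42 kg = 21.84 L
CL = ln 2 · Vd / t½ = 0.693 × 21.84 / 59.7 = 0.2535 L/h
D = CL × Css × τ / F = 0.2535 × 24.6 × 12 / 0.87 = 86.02 mg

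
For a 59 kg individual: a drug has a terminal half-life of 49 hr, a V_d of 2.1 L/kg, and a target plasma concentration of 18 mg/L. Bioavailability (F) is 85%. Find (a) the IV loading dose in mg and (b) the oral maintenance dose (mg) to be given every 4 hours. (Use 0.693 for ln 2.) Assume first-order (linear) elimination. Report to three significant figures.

Vd = 2.1 L/kg × 59 kg = 123.9 L
LD = Vd × C = 123.9 × 18 = 2230 mg
CL = 0.693 × Vd / t½ = 0.693 × 123.9 / 49 = 1.752 L/h
D = CL × Css × τ / F = 1.752 × 18 × 4 / 0.85 = 148.4 mg

(a) 2230 mg; (b) 148 mg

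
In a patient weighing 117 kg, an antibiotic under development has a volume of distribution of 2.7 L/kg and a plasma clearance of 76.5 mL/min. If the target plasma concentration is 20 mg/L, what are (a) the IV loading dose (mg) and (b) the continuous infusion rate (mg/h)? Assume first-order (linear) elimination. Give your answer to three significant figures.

Vd(total) = 117 kg × 2.7 L/kg = 315.9 L
LD = Vd · C_target = 315.9 × 20 = 6318 mg
CL = 76.5 mL/min × 60/1000 = 4.590 L/h
Maintenance: replace elimination → rate = CL × Css = 4.590 × 20 = 91.80 mg/h

(a) 6320 mg; (b) 91.8 mg/h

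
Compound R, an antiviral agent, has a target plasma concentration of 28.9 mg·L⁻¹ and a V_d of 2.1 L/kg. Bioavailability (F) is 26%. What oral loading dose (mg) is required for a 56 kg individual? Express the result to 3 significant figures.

Vd = 2.1 L/kg × 56 kg = 117.6 L
LD = Vd × C / F = 117.6 × 28.90 / 0.26 = 13070 mg

13100 mg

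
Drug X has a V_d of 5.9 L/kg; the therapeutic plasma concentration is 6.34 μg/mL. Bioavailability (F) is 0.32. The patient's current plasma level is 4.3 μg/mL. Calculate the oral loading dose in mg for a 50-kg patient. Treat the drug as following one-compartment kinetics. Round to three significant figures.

1880 mg

Total Vd = 5.9 × 50 = 295.0 L
The loading dose fills Vd to the target concentration.
Concentration deficit ΔC = 6.34 − 4.3 = 2.040 mg/L
LD = Vd × ΔC / F = 295.0 × 2.040 / 0.32 = 1881 mg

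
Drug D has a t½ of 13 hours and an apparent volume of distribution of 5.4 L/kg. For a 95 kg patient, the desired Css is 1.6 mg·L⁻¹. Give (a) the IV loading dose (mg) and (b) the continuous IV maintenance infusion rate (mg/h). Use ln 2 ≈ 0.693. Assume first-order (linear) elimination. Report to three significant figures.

Vd = 5.4 L/kg × 95 kg = 513.0 L
LD = Vd × C = 513.0 × 1.6 = 820.8 mg
CL = 0.693 × Vd / t½ = 0.693 × 513.0 / 13 = 27.35 L/h
Infusion rate = CL × Css = 27.35 × 1.6 = 43.76 mg/h

(a) 821 mg; (b) 43.8 mg/h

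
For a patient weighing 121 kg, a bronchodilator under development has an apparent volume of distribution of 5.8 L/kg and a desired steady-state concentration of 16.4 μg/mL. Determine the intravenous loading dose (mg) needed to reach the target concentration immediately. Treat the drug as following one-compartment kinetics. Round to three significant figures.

11500 mg

Vd = 5.8 L/kg × 121 kg = 701.8 L
LD = Vd × C = 701.8 × 16.40 = 11510 mg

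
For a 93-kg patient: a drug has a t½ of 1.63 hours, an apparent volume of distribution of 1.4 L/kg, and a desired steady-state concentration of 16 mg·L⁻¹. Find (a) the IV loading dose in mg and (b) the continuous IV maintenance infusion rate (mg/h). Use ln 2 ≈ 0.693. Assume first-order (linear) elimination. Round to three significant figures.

Vd(total) = 93 kg × 1.4 L/kg = 130.2 L
LD = Vd × C = 130.2 × 16 = 2083 mg
CL = 0.693 × Vd / t½ = 0.693 × 130.2 / 1.63 = 55.35 L/h
Infusion rate = CL × Css = 55.35 × 16 = 885.6 mg/h

(a) 2080 mg; (b) 886 mg/h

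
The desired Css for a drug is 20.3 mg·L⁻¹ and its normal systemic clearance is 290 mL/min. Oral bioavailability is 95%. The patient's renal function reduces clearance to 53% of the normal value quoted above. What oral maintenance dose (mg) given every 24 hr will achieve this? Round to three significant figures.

Convert clearance: 290 mL/min × 60 min/h ÷ 1000 mL/L = 17.40 L/h
Patient clearance = 0.53 × 17.40 = 9.222 L/h
D = CL × Css × τ / F = 9.222 × 20.3 × 24 / 0.95 = 4729 mg

4730 mg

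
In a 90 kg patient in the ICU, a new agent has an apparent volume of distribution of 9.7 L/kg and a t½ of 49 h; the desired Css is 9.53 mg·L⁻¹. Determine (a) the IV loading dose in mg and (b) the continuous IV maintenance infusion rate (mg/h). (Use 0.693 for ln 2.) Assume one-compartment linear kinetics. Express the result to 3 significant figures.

(a) 8320 mg; (b) 118 mg/h

Total Vd = 9.7 × 90 = 873.0 L
LD = Vd × C = 873.0 × 9.53 = 8320 mg
CL = 0.693 × Vd / t½ = 0.693 × 873.0 / 49 = 12.35 L/h
Infusion rate = CL × Css = 12.35 × 9.53 = 117.7 mg/h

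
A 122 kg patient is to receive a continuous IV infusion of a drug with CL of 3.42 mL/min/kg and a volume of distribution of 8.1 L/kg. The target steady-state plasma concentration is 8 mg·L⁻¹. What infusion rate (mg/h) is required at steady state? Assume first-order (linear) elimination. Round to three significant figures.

200 mg/h

CL = 3.42 mL/min/kg × 122 kg = 417.2 mL/min = 417.2 × 60/1000 = 25.03 L/h
R₀ = 25.03 × 8 = 200.2 mg/h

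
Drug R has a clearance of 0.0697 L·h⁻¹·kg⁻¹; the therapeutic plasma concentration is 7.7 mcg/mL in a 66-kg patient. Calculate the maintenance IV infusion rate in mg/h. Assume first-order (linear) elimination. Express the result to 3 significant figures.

CL = 0.0697 L·h⁻¹·kg⁻¹ × 66 kg = 4.600 L/h
Infusion rate = CL · Css = 4.600 L/h × 7.7 mg/L = 35.42 mg/h

35.4 mg/h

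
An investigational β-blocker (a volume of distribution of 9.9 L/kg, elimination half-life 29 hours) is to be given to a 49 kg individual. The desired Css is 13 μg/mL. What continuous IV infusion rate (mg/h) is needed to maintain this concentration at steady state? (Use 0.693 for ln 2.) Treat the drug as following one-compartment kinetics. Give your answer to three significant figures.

151 mg/h

Vd = 9.9 L/kg × 49 kg = 485.1 L
k = 0.693/29 = 0.02390 h⁻¹, so CL = k·Vd = 0.02390 × 485.1 = 11.59 L/h
Infusion rate = CL × Css = 11.59 × 13 = 150.7 mg/h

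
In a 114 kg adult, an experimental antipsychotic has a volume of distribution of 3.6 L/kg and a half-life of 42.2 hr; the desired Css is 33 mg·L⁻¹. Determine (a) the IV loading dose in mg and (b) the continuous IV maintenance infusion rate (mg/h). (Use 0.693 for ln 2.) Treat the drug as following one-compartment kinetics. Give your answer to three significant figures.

Vd(total) = 114 kg × 3.6 L/kg = 410.4 L
LD = Vd × C = 410.4 × 33 = 13540 mg
CL = 0.693 × Vd / t½ = 0.693 × 410.4 / 42.2 = 6.740 L/h
Infusion rate = CL × Css = 6.740 × 33 = 222.4 mg/h

(a) 13500 mg; (b) 222 mg/h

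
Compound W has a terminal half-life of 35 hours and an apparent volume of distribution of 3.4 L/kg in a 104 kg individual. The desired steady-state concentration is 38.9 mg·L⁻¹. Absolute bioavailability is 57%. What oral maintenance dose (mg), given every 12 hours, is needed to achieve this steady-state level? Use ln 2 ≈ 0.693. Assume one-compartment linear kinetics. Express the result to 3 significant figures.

5730 mg

Total Vd = 3.4 × 104 = 353.6 L
k = 0.693/35 = 0.01980 h⁻¹, so CL = k·Vd = 0.01980 × 353.6 = 7.001 L/h
D = CL × Css × τ / F = 7.001 × 38.9 × 12 / 0.57 = 5733 mg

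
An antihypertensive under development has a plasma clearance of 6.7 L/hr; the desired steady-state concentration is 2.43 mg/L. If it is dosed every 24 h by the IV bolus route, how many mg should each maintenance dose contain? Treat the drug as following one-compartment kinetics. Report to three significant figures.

D = CL × Css × τ = 6.700 × 2.43 × 24 = 390.7 mg

391 mg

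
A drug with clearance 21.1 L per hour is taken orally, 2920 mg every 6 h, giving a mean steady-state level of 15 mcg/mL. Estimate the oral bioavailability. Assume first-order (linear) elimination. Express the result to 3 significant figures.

F·D/τ = CL·Css at steady state → F = CL·Css·τ / D.
F = 21.1 × 15 × 6 / 2920 = 0.650

0.650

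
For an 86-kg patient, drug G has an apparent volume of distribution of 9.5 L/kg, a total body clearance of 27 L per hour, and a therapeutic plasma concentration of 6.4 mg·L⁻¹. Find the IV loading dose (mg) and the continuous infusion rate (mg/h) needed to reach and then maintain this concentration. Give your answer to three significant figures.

(a) 5230 mg; (b) 173 mg/h

Vd = 9.5 L/kg × 86 kg = 817.0 L
LD = Vd · C_target = 817.0 × 6.4 = 5229 mg
Maintenance: replace elimination → rate = CL × Css = 27.00 × 6.4 = 172.8 mg/h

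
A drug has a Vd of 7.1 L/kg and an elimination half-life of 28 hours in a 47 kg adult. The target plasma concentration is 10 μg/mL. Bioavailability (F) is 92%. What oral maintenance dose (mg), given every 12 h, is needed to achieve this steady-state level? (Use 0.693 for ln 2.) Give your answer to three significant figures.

1080 mg

Vd = 7.1 L/kg × 47 kg = 333.7 L
k = 0.693/28 = 0.02475 h⁻¹, so CL = k·Vd = 0.02475 × 333.7 = 8.259 L/h
D = CL × Css × τ / F = 8.259 × 10 × 12 / 0.92 = 1077 mg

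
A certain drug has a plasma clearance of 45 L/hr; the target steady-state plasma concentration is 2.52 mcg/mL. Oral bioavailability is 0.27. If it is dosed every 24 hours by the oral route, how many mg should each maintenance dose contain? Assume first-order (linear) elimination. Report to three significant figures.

10100 mg

D = CL × Css × τ / F = 45.00 × 2.52 × 24 / 0.27 = 10080 mg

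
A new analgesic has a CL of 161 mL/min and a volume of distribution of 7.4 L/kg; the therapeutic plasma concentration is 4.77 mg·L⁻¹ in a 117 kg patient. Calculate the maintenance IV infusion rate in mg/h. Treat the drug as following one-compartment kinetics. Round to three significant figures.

Convert clearance: 161 mL/min × 60 min/h ÷ 1000 mL/L = 9.660 L/h
At steady state, infusion rate equals elimination rate: rate in = CL × Css.
Infusion rate = CL · Css = 9.660 L/h × 4.77 mg/L = 46.08 mg/h

46.1 mg/h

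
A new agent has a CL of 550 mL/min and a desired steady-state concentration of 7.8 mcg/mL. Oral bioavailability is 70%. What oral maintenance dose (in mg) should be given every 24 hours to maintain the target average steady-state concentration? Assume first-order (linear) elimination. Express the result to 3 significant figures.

Convert clearance: 550 mL/min × 60 min/h ÷ 1000 mL/L = 33.00 L/h
D = CL × Css × τ / F = 33.00 × 7.8 × 24 / 0.7 = 8825 mg

8830 mg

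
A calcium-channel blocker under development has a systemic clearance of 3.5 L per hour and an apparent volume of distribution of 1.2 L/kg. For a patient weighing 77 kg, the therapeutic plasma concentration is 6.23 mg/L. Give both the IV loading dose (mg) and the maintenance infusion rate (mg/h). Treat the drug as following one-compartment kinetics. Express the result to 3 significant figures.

Vd = 1.2 L/kg × 77 kg = 92.40 L
Loading dose = Vd × C = 92.40 × 6.23 = 575.7 mg
Maintenance: replace elimination → rate = CL × Css = 3.500 × 6.23 = 21.81 mg/h

(a) 576 mg; (b) 21.8 mg/h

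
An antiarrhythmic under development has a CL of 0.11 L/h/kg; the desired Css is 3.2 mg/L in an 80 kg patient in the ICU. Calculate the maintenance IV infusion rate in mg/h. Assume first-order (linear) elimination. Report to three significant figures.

CL = 0.11 L/h/kg × 80 kg = 8.800 L/h
Rate = CL × Css = 8.800 × 3.2 = 28.16 mg/h

28.2 mg/h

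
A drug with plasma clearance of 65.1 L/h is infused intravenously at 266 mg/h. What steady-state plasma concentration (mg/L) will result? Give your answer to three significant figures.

4.09 mg/L

Css = rate / CL = 266 / 65.10 = 4.086 mg/L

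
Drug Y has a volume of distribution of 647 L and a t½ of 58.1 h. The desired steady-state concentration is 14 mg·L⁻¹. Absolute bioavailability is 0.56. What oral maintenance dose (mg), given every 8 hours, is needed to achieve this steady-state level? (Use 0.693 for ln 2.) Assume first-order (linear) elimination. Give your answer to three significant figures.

1540 mg

k = 0.693/58.1 = 0.01193 h⁻¹, so CL = k·Vd = 0.01193 × 647.0 = 7.719 L/h
D = CL × Css × τ / F = 7.719 × 14 × 8 / 0.56 = 1544 mg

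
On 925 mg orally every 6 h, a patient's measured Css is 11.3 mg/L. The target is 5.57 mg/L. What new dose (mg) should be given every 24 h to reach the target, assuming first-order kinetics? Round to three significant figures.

For first-order elimination, Css ∝ F·D/(CL·τ); F and CL are unchanged, so Css ∝ D/τ.
D₂ = D₁ × (Css,target / Css,current) × (τ₂/τ₁) = 925 × (5.57/11.3) × (24/6) = 1824 mg

1820 mg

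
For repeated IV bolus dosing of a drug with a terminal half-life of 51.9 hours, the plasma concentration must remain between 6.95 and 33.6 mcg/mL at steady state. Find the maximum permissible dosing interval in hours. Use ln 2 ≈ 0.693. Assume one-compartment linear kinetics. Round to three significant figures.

118 h

k = 0.693 / t½ = 0.693 / 51.9 = 0.01335 h⁻¹
Between IV bolus doses, concentration decays as C = C₀·e^(−kτ), so C_peak/C_trough = e^(kτ).
τ_max = ln(C_peak/C_trough) / k = ln(33.6/6.95) / 0.01335 = 1.576 / 0.01335 = 118.1 h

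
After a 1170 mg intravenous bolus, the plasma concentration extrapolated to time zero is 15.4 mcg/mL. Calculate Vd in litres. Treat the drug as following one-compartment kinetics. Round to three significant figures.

Immediately after an IV bolus, C₀ = Dose / Vd, so Vd = Dose / C₀.
Vd = 1170 / 15.4 = 75.97 L

76.0 L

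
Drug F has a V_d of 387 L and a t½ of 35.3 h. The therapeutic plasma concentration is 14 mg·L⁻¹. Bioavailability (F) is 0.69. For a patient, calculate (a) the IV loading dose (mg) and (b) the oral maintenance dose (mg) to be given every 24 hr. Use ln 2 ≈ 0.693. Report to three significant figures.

LD = Vd × C = 387.0 × 14 = 5418 mg
CL = 0.693 × Vd / t½ = 0.693 × 387.0 / 35.3 = 7.597 L/h
D = CL × Css × τ / F = 7.597 × 14 × 24 / 0.69 = 3699 mg

(a) 5420 mg; (b) 3700 mg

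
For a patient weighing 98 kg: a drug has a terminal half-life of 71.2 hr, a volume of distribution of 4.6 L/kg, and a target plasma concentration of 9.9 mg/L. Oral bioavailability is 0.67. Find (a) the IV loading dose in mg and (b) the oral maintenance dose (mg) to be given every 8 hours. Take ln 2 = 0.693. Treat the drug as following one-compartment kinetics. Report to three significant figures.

Vd = 4.6 L/kg × 98 kg = 450.8 L
LD = Vd × C = 450.8 × 9.9 = 4463 mg
CL = 0.693 × Vd / t½ = 0.693 × 450.8 / 71.2 = 4.388 L/h
D = CL × Css × τ / F = 4.388 × 9.9 × 8 / 0.67 = 518.7 mg

(a) 4460 mg; (b) 519 mg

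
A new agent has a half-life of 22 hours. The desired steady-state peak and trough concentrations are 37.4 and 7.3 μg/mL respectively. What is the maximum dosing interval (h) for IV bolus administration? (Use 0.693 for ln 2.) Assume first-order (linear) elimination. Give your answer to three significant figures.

k = 0.693 / t½ = 0.693 / 22 = 0.03150 h⁻¹
Between IV bolus doses, concentration decays as C = C₀·e^(−kτ), so C_peak/C_trough = e^(kτ).
τ_max = ln(C_peak/C_trough) / k = ln(37.4/7.3) / 0.03150 = 1.634 / 0.03150 = 51.87 h

51.9 h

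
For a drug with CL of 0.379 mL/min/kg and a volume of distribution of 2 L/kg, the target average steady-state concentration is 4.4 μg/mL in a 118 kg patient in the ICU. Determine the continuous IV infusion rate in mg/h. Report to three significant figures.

11.8 mg/h

CL = 0.379 mL/min/kg × 118 kg = 44.72 mL/min = 44.72 × 60/1000 = 2.683 L/h
Rate = CL × Css = 2.683 × 4.4 = 11.81 mg/h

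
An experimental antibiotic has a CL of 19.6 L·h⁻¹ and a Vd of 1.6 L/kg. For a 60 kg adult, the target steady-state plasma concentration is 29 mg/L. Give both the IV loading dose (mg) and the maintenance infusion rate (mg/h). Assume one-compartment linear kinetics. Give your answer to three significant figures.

Vd(total) = 60 kg × 1.6 L/kg = 96.00 L
Loading: fill Vd to C_target → 96.00 L × 29 mg/L = 2784 mg
Maintenance: replace elimination → rate = CL × Css = 19.60 × 29 = 568.4 mg/h

(a) 2780 mg; (b) 568 mg/h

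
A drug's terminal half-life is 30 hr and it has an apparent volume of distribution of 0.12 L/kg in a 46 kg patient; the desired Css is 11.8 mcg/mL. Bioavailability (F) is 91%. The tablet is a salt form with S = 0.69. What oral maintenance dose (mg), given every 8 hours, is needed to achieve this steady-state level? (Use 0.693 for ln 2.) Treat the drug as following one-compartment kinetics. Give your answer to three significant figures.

Vd = 0.12 L/kg × 46 kg = 5.520 L
CL = ln 2 · Vd / t½ = 0.693 × 5.520 / 30 = 0.1275 L/h
D = CL × Css × τ / F / S = 0.1275 × 11.8 × 8 / 0.91 / 0.69 = 19.17 mg

19.2 mg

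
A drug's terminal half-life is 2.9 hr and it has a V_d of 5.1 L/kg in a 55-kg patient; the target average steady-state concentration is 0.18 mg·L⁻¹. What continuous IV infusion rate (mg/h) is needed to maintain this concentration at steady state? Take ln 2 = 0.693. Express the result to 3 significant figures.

Total Vd = 5.1 × 55 = 280.5 L
k = 0.693/2.9 = 0.2390 h⁻¹, so CL = k·Vd = 0.2390 × 280.5 = 67.04 L/h
Infusion rate = CL × Css = 67.04 × 0.18 = 12.07 mg/h

12.1 mg/h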